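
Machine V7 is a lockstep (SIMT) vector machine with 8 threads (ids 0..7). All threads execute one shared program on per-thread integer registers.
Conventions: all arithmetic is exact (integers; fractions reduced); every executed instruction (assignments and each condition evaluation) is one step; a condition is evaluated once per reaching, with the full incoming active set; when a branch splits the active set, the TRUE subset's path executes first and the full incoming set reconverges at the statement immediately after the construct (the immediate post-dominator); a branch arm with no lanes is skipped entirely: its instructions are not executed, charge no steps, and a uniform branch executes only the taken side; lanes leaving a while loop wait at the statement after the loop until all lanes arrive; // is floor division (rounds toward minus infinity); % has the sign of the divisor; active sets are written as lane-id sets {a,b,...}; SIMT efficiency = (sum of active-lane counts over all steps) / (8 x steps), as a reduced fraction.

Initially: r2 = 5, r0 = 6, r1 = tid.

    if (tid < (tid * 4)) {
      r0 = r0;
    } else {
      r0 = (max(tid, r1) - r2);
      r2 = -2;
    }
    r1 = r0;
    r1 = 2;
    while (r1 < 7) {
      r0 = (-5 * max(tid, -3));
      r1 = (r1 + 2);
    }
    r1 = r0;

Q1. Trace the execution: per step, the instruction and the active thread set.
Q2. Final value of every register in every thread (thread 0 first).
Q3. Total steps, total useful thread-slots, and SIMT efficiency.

step 0: eval (tid < (tid * 4))       {0,1,2,3,4,5,6,7}
step 1: r0 <- r0                     {1,2,3,4,5,6,7}
step 2: r0 <- (max(tid, r1) - r2)    {0}
step 3: r2 <- -2                     {0}
step 4: r1 <- r0                     {0,1,2,3,4,5,6,7}
step 5: r1 <- 2                      {0,1,2,3,4,5,6,7}
step 6: eval (r1 < 7)                {0,1,2,3,4,5,6,7}
step 7: r0 <- (-5 * max(tid, -3))    {0,1,2,3,4,5,6,7}
step 8: r1 <- (r1 + 2)               {0,1,2,3,4,5,6,7}
step 9: eval (r1 < 7)                {0,1,2,3,4,5,6,7}
step 10: r0 <- (-5 * max(tid, -3))    {0,1,2,3,4,5,6,7}
step 11: r1 <- (r1 + 2)               {0,1,2,3,4,5,6,7}
step 12: eval (r1 < 7)                {0,1,2,3,4,5,6,7}
step 13: r0 <- (-5 * max(tid, -3))    {0,1,2,3,4,5,6,7}
step 14: r1 <- (r1 + 2)               {0,1,2,3,4,5,6,7}
step 15: eval (r1 < 7)                {0,1,2,3,4,5,6,7}
step 16: r1 <- r0                     {0,1,2,3,4,5,6,7}

Answer: 17 steps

r2: -2,5,5,5,5,5,5,5
r0: 0,-5,-10,-15,-20,-25,-30,-35
r1: 0,-5,-10,-15,-20,-25,-30,-35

steps = 17; useful = 121; efficiency = 121/136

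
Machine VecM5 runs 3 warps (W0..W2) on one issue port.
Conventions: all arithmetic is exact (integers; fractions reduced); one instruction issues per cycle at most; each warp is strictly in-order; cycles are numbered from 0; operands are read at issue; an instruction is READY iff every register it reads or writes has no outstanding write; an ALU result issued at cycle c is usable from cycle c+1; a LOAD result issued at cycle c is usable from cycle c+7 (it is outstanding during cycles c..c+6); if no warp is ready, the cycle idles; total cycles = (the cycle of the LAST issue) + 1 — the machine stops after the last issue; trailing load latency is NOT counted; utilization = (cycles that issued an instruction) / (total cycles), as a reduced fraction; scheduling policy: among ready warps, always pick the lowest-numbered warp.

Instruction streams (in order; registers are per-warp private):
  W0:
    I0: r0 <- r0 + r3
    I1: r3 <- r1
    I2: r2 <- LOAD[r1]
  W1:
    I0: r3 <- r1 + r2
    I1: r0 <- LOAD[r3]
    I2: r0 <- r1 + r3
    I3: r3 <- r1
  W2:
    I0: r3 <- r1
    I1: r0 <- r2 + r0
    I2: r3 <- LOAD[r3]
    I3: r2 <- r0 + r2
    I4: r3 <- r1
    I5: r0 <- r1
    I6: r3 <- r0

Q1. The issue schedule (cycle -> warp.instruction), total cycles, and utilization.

cycle 0: W0.I0
cycle 1: W0.I1
cycle 2: W0.I2
cycle 3: W1.I0
cycle 4: W1.I1
cycle 5: W2.I0
cycle 6: W2.I1
cycle 7: W2.I2
cycle 8: W2.I3
cycle 9: idle
cycle 10: idle
cycle 11: W1.I2
cycle 12: W1.I3
cycle 13: idle
cycle 14: W2.I4
cycle 15: W2.I5
cycle 16: W2.I6

Answer: 17 cycles, utilization 14/17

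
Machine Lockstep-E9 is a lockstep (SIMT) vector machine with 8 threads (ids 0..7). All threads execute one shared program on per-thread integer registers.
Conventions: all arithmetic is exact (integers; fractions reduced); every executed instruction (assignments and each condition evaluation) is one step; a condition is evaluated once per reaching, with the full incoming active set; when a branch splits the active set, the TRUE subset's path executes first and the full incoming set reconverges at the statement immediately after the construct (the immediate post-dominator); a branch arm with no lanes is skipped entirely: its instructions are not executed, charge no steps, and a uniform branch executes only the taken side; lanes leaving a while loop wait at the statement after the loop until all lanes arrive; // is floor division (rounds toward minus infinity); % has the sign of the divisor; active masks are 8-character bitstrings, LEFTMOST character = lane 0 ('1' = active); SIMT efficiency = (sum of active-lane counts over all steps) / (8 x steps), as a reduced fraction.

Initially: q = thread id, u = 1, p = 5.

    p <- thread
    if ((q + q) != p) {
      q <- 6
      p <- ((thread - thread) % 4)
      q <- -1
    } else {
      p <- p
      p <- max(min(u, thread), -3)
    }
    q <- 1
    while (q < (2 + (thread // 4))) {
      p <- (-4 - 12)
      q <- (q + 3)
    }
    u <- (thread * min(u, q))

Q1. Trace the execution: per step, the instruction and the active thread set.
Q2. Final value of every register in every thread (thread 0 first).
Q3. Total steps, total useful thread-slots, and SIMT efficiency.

step 0: p <- thread                  11111111
step 1: eval ((q + q) != p)          11111111
step 2: q <- 6                       01111111
step 3: p <- ((thread - thread) % 4) 01111111
step 4: q <- -1                      01111111
step 5: p <- p                       10000000
step 6: p <- max(min(u, thread), -3) 10000000
step 7: q <- 1                       11111111
step 8: eval (q < (2 + (thread // 4))) 11111111
step 9: p <- (-4 - 12)               11111111
step 10: q <- (q + 3)                 11111111
step 11: eval (q < (2 + (thread // 4))) 11111111
step 12: u <- (thread * min(u, q))    11111111

Answer: 13 steps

q: 4,4,4,4,4,4,4,4
u: 0,1,2,3,4,5,6,7
p: -16,-16,-16,-16,-16,-16,-16,-16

steps = 13; useful = 87; efficiency = 87/104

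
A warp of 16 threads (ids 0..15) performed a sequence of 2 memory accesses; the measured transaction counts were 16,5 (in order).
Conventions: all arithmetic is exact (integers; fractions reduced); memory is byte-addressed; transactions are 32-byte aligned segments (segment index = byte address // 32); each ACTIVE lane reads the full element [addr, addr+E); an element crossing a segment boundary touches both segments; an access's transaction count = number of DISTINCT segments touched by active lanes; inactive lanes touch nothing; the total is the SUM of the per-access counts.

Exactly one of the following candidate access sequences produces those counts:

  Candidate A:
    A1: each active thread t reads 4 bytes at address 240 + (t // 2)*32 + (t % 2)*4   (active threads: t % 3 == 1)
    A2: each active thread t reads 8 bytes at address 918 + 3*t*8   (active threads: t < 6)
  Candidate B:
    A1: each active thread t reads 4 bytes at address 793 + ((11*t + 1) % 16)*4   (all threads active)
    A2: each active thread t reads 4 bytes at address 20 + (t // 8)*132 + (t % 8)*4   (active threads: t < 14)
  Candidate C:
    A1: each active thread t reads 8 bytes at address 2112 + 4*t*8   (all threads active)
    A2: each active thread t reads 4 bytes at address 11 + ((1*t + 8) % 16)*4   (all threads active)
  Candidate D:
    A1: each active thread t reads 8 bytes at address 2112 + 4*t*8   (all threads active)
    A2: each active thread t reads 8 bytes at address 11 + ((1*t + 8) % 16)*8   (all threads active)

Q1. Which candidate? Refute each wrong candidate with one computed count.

A: A1 gives 5 transactions, not 16
B: A1 gives 3 transactions, not 16
C: A2 gives 3 transactions, not 5
D: all counts match (16,5)

Answer: D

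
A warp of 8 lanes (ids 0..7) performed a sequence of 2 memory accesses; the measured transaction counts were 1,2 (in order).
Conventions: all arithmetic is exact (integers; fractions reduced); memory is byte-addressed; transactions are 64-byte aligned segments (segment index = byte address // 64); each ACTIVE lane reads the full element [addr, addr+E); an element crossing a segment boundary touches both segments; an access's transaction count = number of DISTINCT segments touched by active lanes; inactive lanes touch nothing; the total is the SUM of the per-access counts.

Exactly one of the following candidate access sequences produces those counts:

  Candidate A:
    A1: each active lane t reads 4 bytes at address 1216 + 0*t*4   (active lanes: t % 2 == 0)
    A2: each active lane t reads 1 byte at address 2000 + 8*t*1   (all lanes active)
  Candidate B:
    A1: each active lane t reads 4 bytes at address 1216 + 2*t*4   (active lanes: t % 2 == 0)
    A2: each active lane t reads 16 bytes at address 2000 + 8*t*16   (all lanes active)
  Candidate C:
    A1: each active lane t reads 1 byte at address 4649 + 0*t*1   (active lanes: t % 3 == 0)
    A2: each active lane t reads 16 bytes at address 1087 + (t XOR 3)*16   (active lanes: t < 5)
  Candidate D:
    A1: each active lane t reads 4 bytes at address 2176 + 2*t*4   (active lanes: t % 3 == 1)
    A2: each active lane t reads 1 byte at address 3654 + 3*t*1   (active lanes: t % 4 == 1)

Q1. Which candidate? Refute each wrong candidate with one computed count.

B: A2 gives 8 transactions, not 2
C: A2 gives 3 transactions, not 2
D: A2 gives 1 transaction, not 2
A: all counts match (1,2)

Answer: A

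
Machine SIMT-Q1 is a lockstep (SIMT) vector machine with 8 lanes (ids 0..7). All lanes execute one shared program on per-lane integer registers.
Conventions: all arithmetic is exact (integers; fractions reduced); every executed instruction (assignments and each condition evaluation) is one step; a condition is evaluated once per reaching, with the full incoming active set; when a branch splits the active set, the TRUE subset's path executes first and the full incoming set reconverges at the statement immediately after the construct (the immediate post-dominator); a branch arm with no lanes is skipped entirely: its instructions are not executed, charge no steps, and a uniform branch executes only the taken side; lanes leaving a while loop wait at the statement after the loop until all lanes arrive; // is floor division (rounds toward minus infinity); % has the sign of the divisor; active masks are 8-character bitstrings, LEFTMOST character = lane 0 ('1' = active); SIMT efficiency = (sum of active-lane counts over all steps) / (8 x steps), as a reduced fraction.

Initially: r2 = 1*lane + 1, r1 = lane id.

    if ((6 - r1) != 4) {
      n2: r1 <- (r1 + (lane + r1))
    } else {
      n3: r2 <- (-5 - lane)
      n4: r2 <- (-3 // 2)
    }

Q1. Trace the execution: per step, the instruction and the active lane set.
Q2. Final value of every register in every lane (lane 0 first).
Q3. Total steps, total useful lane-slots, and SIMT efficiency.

step 0: eval ((6 - r1) != 4)         11111111
step 1: r1 <- (r1 + (lane + r1))     11011111
step 2: r2 <- (-5 - lane)            00100000
step 3: r2 <- (-3 // 2)              00100000

Answer: 4 steps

r2: 1,2,-2,4,5,6,7,8
r1: 0,3,2,9,12,15,18,21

steps = 4; useful = 17; efficiency = 17/32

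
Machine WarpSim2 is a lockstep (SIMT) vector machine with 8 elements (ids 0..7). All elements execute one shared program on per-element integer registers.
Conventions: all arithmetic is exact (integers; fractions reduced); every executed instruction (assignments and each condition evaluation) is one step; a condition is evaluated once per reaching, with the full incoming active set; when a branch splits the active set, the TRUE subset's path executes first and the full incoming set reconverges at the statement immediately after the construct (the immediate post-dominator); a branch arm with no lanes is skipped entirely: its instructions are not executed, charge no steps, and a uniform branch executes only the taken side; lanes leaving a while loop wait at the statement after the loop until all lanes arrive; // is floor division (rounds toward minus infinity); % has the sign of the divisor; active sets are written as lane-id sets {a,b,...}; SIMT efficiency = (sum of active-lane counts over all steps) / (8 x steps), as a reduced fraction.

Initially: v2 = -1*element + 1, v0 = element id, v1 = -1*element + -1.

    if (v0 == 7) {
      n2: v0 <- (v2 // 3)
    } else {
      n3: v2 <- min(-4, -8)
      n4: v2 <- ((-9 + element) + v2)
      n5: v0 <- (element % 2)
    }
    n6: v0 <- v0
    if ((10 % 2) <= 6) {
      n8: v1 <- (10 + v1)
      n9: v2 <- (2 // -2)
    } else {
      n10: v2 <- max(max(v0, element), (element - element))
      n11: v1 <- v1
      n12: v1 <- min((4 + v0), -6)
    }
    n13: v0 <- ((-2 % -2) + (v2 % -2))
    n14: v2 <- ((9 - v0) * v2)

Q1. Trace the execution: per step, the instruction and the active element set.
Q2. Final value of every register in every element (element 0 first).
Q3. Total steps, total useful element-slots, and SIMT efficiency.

step 0: eval (v0 == 7)               {0,1,2,3,4,5,6,7}
step 1: v0 <- (v2 // 3)              {7}
step 2: v2 <- min(-4, -8)            {0,1,2,3,4,5,6}
step 3: v2 <- ((-9 + element) + v2)  {0,1,2,3,4,5,6}
step 4: v0 <- (element % 2)          {0,1,2,3,4,5,6}
step 5: v0 <- v0                     {0,1,2,3,4,5,6,7}
step 6: eval ((10 % 2) <= 6)         {0,1,2,3,4,5,6,7}
step 7: v1 <- (10 + v1)              {0,1,2,3,4,5,6,7}
step 8: v2 <- (2 // -2)              {0,1,2,3,4,5,6,7}
step 9: v0 <- ((-2 % -2) + (v2 % -2)) {0,1,2,3,4,5,6,7}
step 10: v2 <- ((9 - v0) * v2)        {0,1,2,3,4,5,6,7}

Answer: 11 steps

v2: -10,-10,-10,-10,-10,-10,-10,-10
v0: -1,-1,-1,-1,-1,-1,-1,-1
v1: 9,8,7,6,5,4,3,2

steps = 11; useful = 78; efficiency = 78/88 = 39/44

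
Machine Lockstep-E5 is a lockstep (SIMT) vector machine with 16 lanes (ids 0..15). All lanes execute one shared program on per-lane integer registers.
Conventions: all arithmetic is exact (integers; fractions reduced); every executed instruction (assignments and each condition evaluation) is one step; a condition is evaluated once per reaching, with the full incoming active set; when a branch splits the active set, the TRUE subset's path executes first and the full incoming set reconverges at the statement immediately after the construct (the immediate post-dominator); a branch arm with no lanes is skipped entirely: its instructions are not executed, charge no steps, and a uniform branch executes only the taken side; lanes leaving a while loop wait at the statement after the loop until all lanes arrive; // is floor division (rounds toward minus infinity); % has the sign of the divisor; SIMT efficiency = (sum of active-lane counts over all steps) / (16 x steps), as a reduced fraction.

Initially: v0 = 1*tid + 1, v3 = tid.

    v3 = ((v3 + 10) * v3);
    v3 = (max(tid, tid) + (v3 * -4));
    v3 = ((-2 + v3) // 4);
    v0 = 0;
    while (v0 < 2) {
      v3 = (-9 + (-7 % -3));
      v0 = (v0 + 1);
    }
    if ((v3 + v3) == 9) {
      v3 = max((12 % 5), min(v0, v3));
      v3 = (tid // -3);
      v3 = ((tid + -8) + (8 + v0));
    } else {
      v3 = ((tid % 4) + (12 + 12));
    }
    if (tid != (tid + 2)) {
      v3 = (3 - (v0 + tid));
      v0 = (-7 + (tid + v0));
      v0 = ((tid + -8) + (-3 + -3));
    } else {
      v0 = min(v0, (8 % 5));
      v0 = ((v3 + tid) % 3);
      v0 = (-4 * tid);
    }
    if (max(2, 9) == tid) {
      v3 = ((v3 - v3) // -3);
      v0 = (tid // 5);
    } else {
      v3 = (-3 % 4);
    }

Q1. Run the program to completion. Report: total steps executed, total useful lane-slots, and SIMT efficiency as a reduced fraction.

Answer: 21 steps, 305 useful, 305/336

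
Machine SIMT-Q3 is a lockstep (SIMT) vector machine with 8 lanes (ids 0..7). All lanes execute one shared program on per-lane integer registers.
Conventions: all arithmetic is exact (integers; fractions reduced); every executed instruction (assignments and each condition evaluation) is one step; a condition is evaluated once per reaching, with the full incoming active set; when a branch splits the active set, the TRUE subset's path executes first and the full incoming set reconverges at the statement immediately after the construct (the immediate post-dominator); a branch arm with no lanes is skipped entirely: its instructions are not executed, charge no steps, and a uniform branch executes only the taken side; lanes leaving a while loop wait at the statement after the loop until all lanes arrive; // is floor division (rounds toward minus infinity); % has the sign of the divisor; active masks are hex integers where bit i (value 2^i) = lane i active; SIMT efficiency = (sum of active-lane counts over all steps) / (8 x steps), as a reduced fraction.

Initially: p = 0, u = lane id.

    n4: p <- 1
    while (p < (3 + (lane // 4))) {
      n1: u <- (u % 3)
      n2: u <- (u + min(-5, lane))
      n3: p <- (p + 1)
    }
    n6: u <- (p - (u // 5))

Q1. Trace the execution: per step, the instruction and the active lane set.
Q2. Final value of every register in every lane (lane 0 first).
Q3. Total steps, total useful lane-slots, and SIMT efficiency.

step 0: p <- 1                       0xff
step 1: eval (p < (3 + (lane // 4))) 0xff
step 2: u <- (u % 3)                 0xff
step 3: u <- (u + min(-5, lane))     0xff
step 4: p <- (p + 1)                 0xff
step 5: eval (p < (3 + (lane // 4))) 0xff
step 6: u <- (u % 3)                 0xff
step 7: u <- (u + min(-5, lane))     0xff
step 8: p <- (p + 1)                 0xff
step 9: eval (p < (3 + (lane // 4))) 0xff
step 10: u <- (u % 3)                 0xf0
step 11: u <- (u + min(-5, lane))     0xf0
step 12: p <- (p + 1)                 0xf0
step 13: eval (p < (3 + (lane // 4))) 0xf0
step 14: u <- (p - (u // 5))          0xff

Answer: 15 steps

p: 3,3,3,3,4,4,4,4
u: 4,4,4,4,5,5,5,5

steps = 15; useful = 104; efficiency = 104/120 = 13/15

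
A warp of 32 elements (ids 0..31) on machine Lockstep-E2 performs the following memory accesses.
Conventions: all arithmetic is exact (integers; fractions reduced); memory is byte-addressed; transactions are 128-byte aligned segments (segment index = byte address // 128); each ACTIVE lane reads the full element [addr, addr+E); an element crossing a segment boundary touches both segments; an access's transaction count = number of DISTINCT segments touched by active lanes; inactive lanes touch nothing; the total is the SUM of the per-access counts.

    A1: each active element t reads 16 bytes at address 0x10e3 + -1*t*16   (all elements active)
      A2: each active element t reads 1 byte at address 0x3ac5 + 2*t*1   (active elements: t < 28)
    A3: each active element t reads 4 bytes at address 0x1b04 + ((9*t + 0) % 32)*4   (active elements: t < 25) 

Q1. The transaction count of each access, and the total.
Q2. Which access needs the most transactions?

A1: 5 transactions
A2: 1 transaction
A3: 2 transactions

Answer: 5,1,2; total 8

Answer: A1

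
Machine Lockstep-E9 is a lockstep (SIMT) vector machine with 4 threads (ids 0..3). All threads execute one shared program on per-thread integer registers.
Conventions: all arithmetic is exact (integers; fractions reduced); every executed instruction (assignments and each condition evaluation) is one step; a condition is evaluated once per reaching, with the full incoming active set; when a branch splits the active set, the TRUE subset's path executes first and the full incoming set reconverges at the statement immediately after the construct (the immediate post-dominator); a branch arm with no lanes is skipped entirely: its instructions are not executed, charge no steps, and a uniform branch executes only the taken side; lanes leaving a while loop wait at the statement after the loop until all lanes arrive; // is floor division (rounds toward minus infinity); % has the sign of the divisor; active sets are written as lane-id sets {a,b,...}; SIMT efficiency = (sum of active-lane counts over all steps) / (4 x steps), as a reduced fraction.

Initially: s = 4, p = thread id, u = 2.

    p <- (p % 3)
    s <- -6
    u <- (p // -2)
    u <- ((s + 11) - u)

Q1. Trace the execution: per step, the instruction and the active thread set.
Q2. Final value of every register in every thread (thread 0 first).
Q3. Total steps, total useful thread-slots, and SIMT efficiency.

step 0: p <- (p % 3)                 {0,1,2,3}
step 1: s <- -6                      {0,1,2,3}
step 2: u <- (p // -2)               {0,1,2,3}
step 3: u <- ((s + 11) - u)          {0,1,2,3}

Answer: 4 steps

s: -6,-6,-6,-6
p: 0,1,2,0
u: 5,6,6,5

steps = 4; useful = 16; efficiency = 16/16 = 1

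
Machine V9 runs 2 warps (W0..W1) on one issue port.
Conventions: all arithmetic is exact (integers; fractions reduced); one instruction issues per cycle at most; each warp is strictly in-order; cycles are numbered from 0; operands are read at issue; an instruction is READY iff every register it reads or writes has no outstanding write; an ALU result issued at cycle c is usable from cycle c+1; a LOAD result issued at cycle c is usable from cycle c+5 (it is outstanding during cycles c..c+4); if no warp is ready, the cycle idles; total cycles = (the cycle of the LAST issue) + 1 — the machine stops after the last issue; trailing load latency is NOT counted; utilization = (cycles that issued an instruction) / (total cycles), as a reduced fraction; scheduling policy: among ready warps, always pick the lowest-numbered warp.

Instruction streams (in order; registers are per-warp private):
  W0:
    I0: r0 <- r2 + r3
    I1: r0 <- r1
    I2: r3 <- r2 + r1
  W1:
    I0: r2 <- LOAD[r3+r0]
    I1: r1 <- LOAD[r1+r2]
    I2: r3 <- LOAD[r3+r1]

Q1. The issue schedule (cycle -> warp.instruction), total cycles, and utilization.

cycle 0: W0.I0
cycle 1: W0.I1
cycle 2: W0.I2
cycle 3: W1.I0
cycle 4: idle
cycle 5: idle
cycle 6: idle
cycle 7: idle
cycle 8: W1.I1
cycle 9: idle
cycle 10: idle
cycle 11: idle
cycle 12: idle
cycle 13: W1.I2

Answer: 14 cycles, utilization 3/7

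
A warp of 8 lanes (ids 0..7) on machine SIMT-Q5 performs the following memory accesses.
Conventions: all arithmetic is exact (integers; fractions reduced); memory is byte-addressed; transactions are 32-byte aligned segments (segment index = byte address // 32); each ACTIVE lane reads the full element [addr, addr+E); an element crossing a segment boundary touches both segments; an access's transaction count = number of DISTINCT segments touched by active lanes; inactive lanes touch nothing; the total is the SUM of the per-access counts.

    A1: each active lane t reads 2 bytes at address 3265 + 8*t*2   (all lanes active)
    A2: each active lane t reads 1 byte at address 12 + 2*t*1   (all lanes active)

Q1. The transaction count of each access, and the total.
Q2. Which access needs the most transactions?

A1: 4 transactions
A2: 1 transaction

Answer: 4,1; total 5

Answer: A1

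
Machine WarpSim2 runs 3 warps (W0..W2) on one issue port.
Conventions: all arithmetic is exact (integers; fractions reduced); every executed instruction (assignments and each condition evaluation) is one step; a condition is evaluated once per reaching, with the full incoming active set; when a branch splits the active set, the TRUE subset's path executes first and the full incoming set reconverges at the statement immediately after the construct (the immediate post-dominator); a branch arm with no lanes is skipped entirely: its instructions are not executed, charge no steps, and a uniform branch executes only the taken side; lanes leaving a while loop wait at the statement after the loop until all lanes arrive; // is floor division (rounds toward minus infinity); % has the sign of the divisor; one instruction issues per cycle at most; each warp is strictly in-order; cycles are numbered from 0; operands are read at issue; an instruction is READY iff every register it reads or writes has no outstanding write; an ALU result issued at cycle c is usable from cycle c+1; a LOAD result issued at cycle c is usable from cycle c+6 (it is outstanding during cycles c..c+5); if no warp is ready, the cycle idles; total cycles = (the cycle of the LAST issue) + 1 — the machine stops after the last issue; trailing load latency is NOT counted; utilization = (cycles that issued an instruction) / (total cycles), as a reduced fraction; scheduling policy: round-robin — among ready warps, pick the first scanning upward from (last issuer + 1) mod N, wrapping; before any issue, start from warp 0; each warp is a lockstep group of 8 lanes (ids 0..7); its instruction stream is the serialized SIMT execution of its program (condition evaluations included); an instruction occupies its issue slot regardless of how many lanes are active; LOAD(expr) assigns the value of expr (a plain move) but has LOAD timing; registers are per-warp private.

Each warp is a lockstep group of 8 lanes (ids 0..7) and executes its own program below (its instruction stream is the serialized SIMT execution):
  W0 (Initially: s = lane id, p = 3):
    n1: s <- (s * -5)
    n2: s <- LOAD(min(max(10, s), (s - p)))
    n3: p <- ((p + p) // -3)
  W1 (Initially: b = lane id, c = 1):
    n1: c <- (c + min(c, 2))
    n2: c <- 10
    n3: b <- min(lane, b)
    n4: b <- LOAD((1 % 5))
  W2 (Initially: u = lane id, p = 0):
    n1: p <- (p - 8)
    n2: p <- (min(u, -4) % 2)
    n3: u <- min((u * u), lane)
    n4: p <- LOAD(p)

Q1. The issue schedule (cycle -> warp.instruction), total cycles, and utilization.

cycle 0: W0.I0
cycle 1: W1.I0
cycle 2: W2.I0
cycle 3: W0.I1
cycle 4: W1.I1
cycle 5: W2.I1
cycle 6: W0.I2
cycle 7: W1.I2
cycle 8: W2.I2
cycle 9: W1.I3
cycle 10: W2.I3

Answer: 11 cycles, utilization 1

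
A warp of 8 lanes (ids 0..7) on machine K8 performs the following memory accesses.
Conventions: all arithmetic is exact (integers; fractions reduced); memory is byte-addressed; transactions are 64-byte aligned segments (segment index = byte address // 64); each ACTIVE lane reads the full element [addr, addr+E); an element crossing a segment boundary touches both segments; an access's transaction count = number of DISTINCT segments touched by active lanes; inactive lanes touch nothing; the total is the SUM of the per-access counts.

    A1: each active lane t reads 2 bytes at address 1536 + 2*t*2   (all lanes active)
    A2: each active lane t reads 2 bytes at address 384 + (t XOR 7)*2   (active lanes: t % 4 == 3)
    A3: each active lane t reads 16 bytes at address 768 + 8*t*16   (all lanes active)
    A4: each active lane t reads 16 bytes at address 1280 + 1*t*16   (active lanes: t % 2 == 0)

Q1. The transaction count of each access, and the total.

A1: 1 transaction
A2: 1 transaction
A3: 8 transactions
A4: 2 transactions

Answer: 1,1,8,2; total 12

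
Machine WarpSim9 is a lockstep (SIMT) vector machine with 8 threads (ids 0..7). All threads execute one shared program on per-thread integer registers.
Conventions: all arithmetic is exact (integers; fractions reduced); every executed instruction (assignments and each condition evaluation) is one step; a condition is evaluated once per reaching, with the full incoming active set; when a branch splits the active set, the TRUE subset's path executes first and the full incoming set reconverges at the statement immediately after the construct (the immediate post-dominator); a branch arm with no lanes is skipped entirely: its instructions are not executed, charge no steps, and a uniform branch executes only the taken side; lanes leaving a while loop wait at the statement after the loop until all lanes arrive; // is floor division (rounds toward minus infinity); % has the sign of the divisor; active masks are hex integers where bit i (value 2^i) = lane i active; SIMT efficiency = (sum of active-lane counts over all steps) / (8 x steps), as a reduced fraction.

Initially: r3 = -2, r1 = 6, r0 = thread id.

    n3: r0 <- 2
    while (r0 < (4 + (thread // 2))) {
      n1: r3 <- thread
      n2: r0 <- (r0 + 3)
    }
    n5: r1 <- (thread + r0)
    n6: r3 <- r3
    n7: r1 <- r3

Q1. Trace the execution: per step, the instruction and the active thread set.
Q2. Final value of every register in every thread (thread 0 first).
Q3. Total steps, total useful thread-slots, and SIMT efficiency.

step 0: r0 <- 2                      0xff
step 1: eval (r0 < (4 + (thread // 2))) 0xff
step 2: r3 <- thread                 0xff
step 3: r0 <- (r0 + 3)               0xff
step 4: eval (r0 < (4 + (thread // 2))) 0xff
step 5: r3 <- thread                 0xf0
step 6: r0 <- (r0 + 3)               0xf0
step 7: eval (r0 < (4 + (thread // 2))) 0xf0
step 8: r1 <- (thread + r0)          0xff
step 9: r3 <- r3                     0xff
step 10: r1 <- r3                     0xff

Answer: 11 steps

r3: 0,1,2,3,4,5,6,7
r1: 0,1,2,3,4,5,6,7
r0: 5,5,5,5,8,8,8,8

steps = 11; useful = 76; efficiency = 76/88 = 19/22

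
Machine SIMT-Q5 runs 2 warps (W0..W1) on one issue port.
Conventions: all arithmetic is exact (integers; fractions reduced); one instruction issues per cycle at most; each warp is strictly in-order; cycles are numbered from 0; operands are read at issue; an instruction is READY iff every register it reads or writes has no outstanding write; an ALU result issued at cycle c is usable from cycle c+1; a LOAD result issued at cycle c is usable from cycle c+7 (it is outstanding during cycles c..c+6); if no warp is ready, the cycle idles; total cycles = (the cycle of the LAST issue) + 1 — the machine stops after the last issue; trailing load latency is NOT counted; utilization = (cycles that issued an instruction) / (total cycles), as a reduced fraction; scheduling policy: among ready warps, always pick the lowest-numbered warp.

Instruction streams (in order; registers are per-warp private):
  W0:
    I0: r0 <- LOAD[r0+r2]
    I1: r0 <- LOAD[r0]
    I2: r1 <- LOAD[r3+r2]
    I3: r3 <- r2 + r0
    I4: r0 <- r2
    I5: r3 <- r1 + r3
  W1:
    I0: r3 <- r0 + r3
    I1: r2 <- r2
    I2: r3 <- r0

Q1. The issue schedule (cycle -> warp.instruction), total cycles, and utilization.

cycle 0: W0.I0
cycle 1: W1.I0
cycle 2: W1.I1
cycle 3: W1.I2
cycle 4: idle
cycle 5: idle
cycle 6: idle
cycle 7: W0.I1
cycle 8: W0.I2
cycle 9: idle
cycle 10: idle
cycle 11: idle
cycle 12: idle
cycle 13: idle
cycle 14: W0.I3
cycle 15: W0.I4
cycle 16: W0.I5

Answer: 17 cycles, utilization 9/17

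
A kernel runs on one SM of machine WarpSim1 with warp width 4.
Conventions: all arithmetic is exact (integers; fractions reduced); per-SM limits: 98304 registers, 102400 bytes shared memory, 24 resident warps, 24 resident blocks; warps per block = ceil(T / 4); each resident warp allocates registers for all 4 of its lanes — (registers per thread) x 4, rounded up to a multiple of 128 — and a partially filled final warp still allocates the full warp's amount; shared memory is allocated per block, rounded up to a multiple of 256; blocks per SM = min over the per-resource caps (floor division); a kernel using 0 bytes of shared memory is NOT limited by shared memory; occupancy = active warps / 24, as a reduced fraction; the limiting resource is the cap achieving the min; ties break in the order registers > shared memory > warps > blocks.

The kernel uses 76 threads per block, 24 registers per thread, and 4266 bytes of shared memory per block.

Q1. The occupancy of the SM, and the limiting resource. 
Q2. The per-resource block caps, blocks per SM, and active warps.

Answer: occupancy 19/24, limited by warps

registers: 40 blocks
shared memory: 23 blocks
warps: 1 block
blocks: 24 blocks

Answer: 1 block, 19 active warps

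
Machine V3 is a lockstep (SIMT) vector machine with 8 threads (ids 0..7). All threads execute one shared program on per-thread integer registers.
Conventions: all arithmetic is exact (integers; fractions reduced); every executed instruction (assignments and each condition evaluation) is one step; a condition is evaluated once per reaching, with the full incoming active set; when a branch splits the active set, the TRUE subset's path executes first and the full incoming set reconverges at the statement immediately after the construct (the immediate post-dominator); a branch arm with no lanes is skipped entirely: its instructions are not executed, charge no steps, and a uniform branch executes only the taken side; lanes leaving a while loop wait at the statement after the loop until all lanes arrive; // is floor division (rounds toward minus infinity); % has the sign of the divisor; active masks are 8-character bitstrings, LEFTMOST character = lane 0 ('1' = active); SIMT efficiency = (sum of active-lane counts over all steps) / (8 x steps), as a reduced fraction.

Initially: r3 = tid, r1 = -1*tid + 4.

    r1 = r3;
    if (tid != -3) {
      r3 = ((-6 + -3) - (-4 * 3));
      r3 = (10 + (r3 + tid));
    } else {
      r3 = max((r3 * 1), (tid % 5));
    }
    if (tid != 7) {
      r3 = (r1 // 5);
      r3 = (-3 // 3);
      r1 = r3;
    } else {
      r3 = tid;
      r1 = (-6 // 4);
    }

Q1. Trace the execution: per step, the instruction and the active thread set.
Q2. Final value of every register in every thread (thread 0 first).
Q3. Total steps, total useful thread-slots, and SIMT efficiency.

step 0: r1 <- r3                     11111111
step 1: eval (tid != -3)             11111111
step 2: r3 <- ((-6 + -3) - (-4 * 3)) 11111111
step 3: r3 <- (10 + (r3 + tid))      11111111
step 4: eval (tid != 7)              11111111
step 5: r3 <- (r1 // 5)              11111110
step 6: r3 <- (-3 // 3)              11111110
step 7: r1 <- r3                     11111110
step 8: r3 <- tid                    00000001
step 9: r1 <- (-6 // 4)              00000001

Answer: 10 steps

r3: -1,-1,-1,-1,-1,-1,-1,7
r1: -1,-1,-1,-1,-1,-1,-1,-2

steps = 10; useful = 63; efficiency = 63/80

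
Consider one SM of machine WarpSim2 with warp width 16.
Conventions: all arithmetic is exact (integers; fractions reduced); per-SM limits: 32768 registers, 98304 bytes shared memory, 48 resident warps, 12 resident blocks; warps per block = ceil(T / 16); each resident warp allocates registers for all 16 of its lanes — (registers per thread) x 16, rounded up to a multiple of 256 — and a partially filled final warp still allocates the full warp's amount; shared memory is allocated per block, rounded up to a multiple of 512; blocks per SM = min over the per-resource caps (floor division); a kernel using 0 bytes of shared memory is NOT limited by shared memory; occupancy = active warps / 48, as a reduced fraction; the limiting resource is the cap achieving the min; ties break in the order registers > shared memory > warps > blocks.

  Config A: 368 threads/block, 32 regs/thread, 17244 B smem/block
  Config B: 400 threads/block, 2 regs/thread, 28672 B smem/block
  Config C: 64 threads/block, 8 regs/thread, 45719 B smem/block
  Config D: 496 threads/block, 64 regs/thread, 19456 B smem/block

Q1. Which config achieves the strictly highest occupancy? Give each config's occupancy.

occupancies: A 23/24, B 25/48, C 1/6, D 31/48

Answer: A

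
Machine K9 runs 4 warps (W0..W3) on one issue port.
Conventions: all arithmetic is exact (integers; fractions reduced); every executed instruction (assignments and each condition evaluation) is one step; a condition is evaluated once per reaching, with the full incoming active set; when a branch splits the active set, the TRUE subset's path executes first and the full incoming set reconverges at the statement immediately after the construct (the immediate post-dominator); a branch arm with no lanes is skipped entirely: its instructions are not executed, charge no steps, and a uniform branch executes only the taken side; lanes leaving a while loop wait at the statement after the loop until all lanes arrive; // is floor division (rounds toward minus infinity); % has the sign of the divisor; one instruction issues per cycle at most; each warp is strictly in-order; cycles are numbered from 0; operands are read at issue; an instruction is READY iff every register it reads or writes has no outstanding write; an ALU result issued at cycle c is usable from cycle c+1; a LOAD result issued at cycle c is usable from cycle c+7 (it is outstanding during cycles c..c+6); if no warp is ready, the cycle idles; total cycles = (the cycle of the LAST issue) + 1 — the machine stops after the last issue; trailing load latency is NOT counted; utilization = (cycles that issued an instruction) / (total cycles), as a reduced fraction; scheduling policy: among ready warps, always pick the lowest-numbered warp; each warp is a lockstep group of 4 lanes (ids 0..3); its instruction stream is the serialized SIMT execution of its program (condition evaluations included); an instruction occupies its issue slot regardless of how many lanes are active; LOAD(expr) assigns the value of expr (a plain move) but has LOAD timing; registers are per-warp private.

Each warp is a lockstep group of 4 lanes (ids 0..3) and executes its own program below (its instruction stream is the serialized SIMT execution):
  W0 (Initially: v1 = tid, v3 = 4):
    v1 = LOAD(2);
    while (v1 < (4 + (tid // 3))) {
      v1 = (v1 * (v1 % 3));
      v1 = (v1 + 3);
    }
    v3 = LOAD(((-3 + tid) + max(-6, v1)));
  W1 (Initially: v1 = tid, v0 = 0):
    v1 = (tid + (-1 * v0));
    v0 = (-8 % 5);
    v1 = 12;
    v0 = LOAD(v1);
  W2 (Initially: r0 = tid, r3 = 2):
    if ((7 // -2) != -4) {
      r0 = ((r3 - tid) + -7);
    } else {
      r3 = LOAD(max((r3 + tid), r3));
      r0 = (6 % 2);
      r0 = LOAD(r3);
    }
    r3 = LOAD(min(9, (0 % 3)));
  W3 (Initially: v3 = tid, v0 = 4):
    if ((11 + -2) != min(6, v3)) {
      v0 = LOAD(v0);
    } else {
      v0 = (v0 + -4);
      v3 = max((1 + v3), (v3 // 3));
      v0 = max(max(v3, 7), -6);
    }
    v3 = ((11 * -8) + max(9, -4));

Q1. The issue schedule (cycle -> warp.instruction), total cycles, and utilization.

cycle 0: W0.I0
cycle 1: W1.I0
cycle 2: W1.I1
cycle 3: W1.I2
cycle 4: W1.I3
cycle 5: W2.I0
cycle 6: W2.I1
cycle 7: W0.I1
cycle 8: W0.I2
cycle 9: W0.I3
cycle 10: W0.I4
cycle 11: W0.I5
cycle 12: W2.I2
cycle 13: W2.I3
cycle 14: W2.I4
cycle 15: W3.I0
cycle 16: W3.I1
cycle 17: W3.I2

Answer: 18 cycles, utilization 1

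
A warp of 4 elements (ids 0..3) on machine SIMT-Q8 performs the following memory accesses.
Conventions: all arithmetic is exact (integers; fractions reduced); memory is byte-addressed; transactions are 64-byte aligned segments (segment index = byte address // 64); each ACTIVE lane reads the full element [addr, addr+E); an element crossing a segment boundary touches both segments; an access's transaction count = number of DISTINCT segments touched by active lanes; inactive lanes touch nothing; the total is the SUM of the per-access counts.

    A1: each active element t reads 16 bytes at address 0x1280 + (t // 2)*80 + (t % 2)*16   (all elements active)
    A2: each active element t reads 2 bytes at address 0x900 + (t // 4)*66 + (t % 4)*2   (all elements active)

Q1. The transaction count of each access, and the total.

A1: 2 transactions
A2: 1 transaction

Answer: 2,1; total 3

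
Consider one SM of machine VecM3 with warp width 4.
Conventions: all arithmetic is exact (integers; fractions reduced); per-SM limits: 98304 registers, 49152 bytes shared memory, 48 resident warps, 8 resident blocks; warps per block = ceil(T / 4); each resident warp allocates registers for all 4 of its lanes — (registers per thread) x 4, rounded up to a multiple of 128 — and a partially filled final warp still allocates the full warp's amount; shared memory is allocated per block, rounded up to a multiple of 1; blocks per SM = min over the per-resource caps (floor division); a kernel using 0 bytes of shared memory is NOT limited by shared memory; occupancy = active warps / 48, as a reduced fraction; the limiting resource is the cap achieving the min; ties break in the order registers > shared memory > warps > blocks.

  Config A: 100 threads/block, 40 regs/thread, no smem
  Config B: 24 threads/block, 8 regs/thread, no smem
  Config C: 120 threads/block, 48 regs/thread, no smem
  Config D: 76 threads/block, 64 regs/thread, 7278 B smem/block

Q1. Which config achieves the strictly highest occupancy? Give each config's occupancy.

occupancies: A 25/48, B 1, C 5/8, D 19/24

Answer: B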